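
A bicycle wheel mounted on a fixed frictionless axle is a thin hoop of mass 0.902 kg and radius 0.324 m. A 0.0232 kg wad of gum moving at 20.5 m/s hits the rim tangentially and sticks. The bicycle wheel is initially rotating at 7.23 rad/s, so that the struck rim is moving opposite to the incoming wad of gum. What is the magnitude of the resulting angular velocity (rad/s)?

|ω_f| ≈ 5.46 rad/s

About the axle the impulsive forces during the collision are internal, so angular momentum about that axis is conserved.
I_p = (0.902)(0.324)² = 0.09469 kg·m². Taking the sense of the wad of gum's angular momentum as positive, L_{wad} = m v R = (0.0232)(20.5)(0.324) = 0.1541 kg·m²/s.
L_i = −I_p ω_p + m v R = −(0.09469)(7.23) + 0.1541 = -0.5305 kg·m²/s.
After sticking, I_f = I_p + m R² = 0.09469 + (0.0232)(0.324)² = 0.09712 kg·m².
ω_f = L_i / I_f = -0.5305 / 0.09712 = -5.462 rad/s.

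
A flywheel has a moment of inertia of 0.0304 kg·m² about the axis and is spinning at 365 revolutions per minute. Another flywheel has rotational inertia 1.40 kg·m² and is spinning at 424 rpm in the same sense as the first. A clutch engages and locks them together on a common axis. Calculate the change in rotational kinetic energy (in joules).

ΔKE ≈ -0.568 J

The coupling torques are internal; angular momentum about the shared axis is conserved.
Taking A's sense as positive: L = (0.03040)(365) + (1.400)(424) = 604.7 kg·m²·rpm.
Combined I = 0.03040 + 1.400 = 1.430 kg·m².
ω_f = L / I = 604.7 / 1.430 = 422.7 rpm.
KE_i = ½ΣIω² = 1402 J; KE_f = ½(1.430)(44.27)² = 1402 J.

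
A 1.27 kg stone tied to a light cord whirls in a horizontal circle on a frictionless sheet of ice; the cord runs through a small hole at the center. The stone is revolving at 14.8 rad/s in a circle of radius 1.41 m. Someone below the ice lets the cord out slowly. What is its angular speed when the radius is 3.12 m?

No torque about the axis ⇒ m r₁² ω₁ = m r₂² ω₂.
ω₂ = ω₁ (r₁/r₂)² = (14.8)(1.41/3.12)² = 3.023 rad/s.

ω₂ ≈ 3.02 rad/s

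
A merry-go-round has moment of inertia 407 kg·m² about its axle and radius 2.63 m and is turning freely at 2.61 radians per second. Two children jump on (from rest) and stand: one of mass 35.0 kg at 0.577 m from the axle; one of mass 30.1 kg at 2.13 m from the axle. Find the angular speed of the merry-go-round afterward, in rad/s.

ω_f ≈ 1.91 rad/s

No external torque acts about the axle; L_before = L_after.
Added inertia Σmr² = (35.0)(0.577)² + (30.1)(2.13)² = 148.2 kg·m²; I_f = 407.0 + 148.2 = 555.2 kg·m².
ω_f = I_p ω_i / I_f = (407.0)(2.61) / 555.2 = 1.913 rad/s.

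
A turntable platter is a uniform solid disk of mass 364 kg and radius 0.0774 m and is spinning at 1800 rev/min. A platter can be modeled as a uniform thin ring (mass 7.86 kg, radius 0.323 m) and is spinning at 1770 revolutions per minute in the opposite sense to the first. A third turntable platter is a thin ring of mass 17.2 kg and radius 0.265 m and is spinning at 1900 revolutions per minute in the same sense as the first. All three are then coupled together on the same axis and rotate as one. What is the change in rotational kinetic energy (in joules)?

The coupling torques are internal; angular momentum about the shared axis is conserved.
Moments of inertia: I_A = ½(364)(0.0774)² = 1.090 kg·m²; I_B = (7.86)(0.323)² = 0.8200 kg·m²; I_C = (17.2)(0.265)² = 1.208 kg·m².
Taking A's sense as positive: L = (1.090)(1800) − (0.8200)(1770) + (1.208)(1900) = 2806 kg·m²·rpm.
Combined I = 1.090 + 0.8200 + 1.208 = 3.118 kg·m².
ω_f = L / I = 2806 / 3.118 = 899.9 rpm.
KE_i = ½ΣIω² = 57360 J; KE_f = ½(3.118)(94.24)² = 13850 J.

ΔKE ≈ -43500 J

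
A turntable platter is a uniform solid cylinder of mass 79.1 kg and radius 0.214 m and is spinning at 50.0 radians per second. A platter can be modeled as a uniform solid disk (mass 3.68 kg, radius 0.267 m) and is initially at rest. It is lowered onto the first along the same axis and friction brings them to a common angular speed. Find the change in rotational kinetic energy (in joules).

ΔKE ≈ -153 J

No external torque acts about the common axis, so total angular momentum is conserved.
Moments of inertia: I_A = ½(79.1)(0.214)² = 1.811 kg·m²; I_B = ½(3.68)(0.267)² = 0.1312 kg·m².
Taking A's sense as positive: L = (1.811)(50.0) = 90.56 kg·m²·rad/s.
Combined I = 1.811 + 0.1312 = 1.942 kg·m².
ω_f = L / I = 90.56 / 1.942 = 46.62 rad/s.
KE_i = ½ΣIω² = 2264 J; KE_f = ½(1.942)(46.62)² = 2111 J.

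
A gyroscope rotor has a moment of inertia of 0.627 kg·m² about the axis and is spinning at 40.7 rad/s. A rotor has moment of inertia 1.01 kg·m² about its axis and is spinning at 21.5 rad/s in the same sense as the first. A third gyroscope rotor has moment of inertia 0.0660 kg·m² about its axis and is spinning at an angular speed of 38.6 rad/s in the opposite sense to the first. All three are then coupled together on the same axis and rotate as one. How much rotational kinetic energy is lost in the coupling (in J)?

ΔKE lost ≈ 216 J

No external torque acts about the common axis, so total angular momentum is conserved.
Taking A's sense as positive: L = (0.6270)(40.7) + (1.010)(21.5) − (0.06600)(38.6) = 44.69 kg·m²·rad/s.
Combined I = 0.6270 + 1.010 + 0.06600 = 1.703 kg·m².
ω_f = L / I = 44.69 / 1.703 = 26.24 rad/s.
KE_i = ½ΣIω² = 801.9 J; KE_f = ½(1.703)(26.24)² = 586.3 J.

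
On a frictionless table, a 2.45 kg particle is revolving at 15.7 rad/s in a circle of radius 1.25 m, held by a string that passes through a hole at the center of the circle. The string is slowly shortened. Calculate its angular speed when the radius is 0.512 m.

ω₂ ≈ 93.6 rad/s

The constraining force is radial, so m r² ω about the center is conserved.
ω₂ = ω₁ (r₁/r₂)² = (15.7)(1.25/0.512)² = 93.58 rad/s.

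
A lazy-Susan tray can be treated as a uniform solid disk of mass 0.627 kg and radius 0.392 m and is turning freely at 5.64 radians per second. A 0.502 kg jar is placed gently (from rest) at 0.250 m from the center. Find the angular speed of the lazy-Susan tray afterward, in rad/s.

ω_f ≈ 3.42 rad/s

No external torque acts about the center; L_before = L_after.
I_p = ½(0.627)(0.392)² = 0.04817 kg·m².
Added inertia Σmr² = (0.502)(0.250)² = 0.03138 kg·m²; I_f = 0.04817 + 0.03138 = 0.07955 kg·m².
ω_f = I_p ω_i / I_f = (0.04817)(5.64) / 0.07955 = 3.416 rad/s.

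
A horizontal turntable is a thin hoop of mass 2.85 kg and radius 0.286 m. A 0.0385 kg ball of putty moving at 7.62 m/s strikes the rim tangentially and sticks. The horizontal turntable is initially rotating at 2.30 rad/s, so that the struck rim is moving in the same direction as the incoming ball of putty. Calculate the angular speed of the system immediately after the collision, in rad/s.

The axle reaction passes through the axle and exerts no torque about it; angular momentum about the axle is conserved through the impact.
I_p = (2.85)(0.286)² = 0.2331 kg·m². Taking the sense of the ball of putty's angular momentum as positive, L_{ball} = m v R = (0.0385)(7.62)(0.286) = 0.08390 kg·m²/s.
L_i = +I_p ω_p + m v R = +(0.2331)(2.30) + 0.08390 = 0.6201 kg·m²/s.
After sticking, I_f = I_p + m R² = 0.2331 + (0.0385)(0.286)² = 0.2363 kg·m².
ω_f = L_i / I_f = 0.6201 / 0.2363 = 2.624 rad/s.

|ω_f| ≈ 2.62 rad/s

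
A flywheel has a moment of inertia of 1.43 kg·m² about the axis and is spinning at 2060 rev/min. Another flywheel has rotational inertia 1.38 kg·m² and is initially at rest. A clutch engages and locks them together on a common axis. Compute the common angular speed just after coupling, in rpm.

|ω_f| ≈ 1050 rpm

No external torque acts about the common axis, so total angular momentum is conserved.
Taking A's sense as positive: L = (1.430)(2060) = 2946 kg·m²·rpm.
Combined I = 1.430 + 1.380 = 2.810 kg·m².
ω_f = L / I = 2946 / 2.810 = 1048 rpm.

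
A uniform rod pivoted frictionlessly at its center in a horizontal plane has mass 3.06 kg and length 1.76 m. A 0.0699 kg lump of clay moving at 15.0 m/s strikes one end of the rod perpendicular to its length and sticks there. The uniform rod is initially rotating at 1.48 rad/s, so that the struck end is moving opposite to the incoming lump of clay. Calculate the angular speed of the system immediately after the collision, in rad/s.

|ω_f| ≈ 0.292 rad/s

About the pivot the impulsive forces during the collision are internal, so angular momentum about that axis is conserved.
I_p = (1/12)(3.06)(1.76)² = 0.7899 kg·m². Taking the sense of the lump of clay's angular momentum as positive, L_{lump} = m v R = (0.0699)(15.0)(1.76/2) = 0.9227 kg·m²/s.
L_i = −I_p ω_p + m v R = −(0.7899)(1.48) + 0.9227 = -0.2464 kg·m²/s.
After sticking, I_f = I_p + m R² = 0.7899 + (0.0699)(1.76/2)² = 0.8440 kg·m².
ω_f = L_i / I_f = -0.2464 / 0.8440 = -0.2919 rad/s.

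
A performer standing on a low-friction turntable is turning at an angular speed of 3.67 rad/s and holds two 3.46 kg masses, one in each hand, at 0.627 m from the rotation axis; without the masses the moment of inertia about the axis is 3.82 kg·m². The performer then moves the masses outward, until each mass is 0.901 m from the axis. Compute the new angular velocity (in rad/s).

No external torque acts about the spin axis, so angular momentum is conserved.
I₁ = 3.82 + 2(3.46)(0.627)² = 6.540 kg·m²; I₂ = 3.82 + 2(3.46)(0.901)² = 9.438 kg·m².
ω₂ = I₁ω₁ / I₂ = (6.540)(3.67 rad/s) / (9.438) = 2.543 rad/s.

ω₂ ≈ 2.54 rad/s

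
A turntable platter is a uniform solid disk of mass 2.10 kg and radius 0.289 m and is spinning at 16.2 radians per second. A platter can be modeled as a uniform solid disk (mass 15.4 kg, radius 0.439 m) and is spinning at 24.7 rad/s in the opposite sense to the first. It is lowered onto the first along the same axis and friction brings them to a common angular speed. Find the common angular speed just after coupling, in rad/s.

No external torque acts about the common axis, so total angular momentum is conserved.
Moments of inertia: I_A = ½(2.10)(0.289)² = 0.08770 kg·m²; I_B = ½(15.4)(0.439)² = 1.484 kg·m².
Taking A's sense as positive: L = (0.08770)(16.2) − (1.484)(24.7) = -35.23 kg·m²·rad/s.
Combined I = 0.08770 + 1.484 = 1.572 kg·m².
ω_f = L / I = -35.23 / 1.572 = -22.42 rad/s.

|ω_f| ≈ 22.4 rad/s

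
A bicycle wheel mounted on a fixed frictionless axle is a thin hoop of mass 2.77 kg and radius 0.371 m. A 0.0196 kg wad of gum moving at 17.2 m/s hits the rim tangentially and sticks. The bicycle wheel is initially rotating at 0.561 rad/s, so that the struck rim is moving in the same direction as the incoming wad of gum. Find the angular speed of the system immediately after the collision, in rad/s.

About the axle the impulsive forces during the collision are internal, so angular momentum about that axis is conserved.
I_p = (2.77)(0.371)² = 0.3813 kg·m². Taking the sense of the wad of gum's angular momentum as positive, L_{wad} = m v R = (0.0196)(17.2)(0.371) = 0.1251 kg·m²/s.
L_i = +I_p ω_p + m v R = +(0.3813)(0.561) + 0.1251 = 0.3390 kg·m²/s.
After sticking, I_f = I_p + m R² = 0.3813 + (0.0196)(0.371)² = 0.3840 kg·m².
ω_f = L_i / I_f = 0.3390 / 0.3840 = 0.8828 rad/s.

|ω_f| ≈ 0.883 rad/s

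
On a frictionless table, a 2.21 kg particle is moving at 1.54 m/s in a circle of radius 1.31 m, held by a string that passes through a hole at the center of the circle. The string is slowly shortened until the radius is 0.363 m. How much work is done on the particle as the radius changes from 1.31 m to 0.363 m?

Central (radial) force ⇒ zero torque about the center ⇒ m v r is constant.
v₂ = v₁ r₁ / r₂ = (1.54)(1.31) / (0.363) = 5.558 m/s.
W = ΔKE = ½m(v₂² − v₁²) = 31.51 J.

W ≈ 31.5 J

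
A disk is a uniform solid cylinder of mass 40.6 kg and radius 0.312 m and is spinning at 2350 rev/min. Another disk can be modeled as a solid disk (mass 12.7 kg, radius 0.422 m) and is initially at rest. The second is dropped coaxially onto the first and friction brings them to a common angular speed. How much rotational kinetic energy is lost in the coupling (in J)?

ΔKE lost ≈ 21800 J

No external torque acts about the common axis, so total angular momentum is conserved.
Moments of inertia: I_A = ½(40.6)(0.312)² = 1.976 kg·m²; I_B = ½(12.7)(0.422)² = 1.131 kg·m².
Taking A's sense as positive: L = (1.976)(2350) = 4644 kg·m²·rpm.
Combined I = 1.976 + 1.131 = 3.107 kg·m².
ω_f = L / I = 4644 / 3.107 = 1495 rpm.
KE_i = ½ΣIω² = 59840 J; KE_f = ½(3.107)(156.5)² = 38060 J.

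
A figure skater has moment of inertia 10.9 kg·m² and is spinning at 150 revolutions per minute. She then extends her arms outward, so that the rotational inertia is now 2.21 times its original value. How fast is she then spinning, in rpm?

ω₂ ≈ 67.9 rpm

Angular momentum about the spin axis is conserved since the torque about it is zero.
I₂ = 2.21 × 10.9 = 24.09 kg·m².
ω₂ = I₁ω₁ / I₂ = (10.90)(150 rpm) / (24.09) = 67.87 rpm.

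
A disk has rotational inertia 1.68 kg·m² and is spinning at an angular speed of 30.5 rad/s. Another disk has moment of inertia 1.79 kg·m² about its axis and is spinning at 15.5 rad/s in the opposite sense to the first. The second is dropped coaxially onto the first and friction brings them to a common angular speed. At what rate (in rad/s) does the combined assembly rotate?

No external torque acts about the common axis, so total angular momentum is conserved.
Taking A's sense as positive: L = (1.680)(30.5) − (1.790)(15.5) = 23.49 kg·m²·rad/s.
Combined I = 1.680 + 1.790 = 3.470 kg·m².
ω_f = L / I = 23.49 / 3.470 = 6.771 rad/s.

|ω_f| ≈ 6.77 rad/s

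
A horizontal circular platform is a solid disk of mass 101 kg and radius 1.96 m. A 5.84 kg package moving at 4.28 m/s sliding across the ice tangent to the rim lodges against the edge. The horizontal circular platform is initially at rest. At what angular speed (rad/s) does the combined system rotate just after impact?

|ω_f| ≈ 0.226 rad/s

About the central axle the impulsive forces during the collision are internal, so angular momentum about that axis is conserved.
I_p = ½(101)(1.96)² = 194.0 kg·m². Taking the sense of the package's angular momentum as positive, L_{package} = m v R = (5.84)(4.28)(1.96) = 48.99 kg·m²/s.
L_i = 0 + 48.99 = 48.99 kg·m²/s.
After sticking, I_f = I_p + m R² = 194.0 + (5.84)(1.96)² = 216.4 kg·m².
ω_f = L_i / I_f = 48.99 / 216.4 = 0.2264 rad/s.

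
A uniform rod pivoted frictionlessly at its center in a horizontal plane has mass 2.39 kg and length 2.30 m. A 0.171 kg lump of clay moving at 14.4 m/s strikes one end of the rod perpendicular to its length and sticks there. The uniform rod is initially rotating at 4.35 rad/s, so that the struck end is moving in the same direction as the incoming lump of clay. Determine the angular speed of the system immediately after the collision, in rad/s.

|ω_f| ≈ 5.79 rad/s

The axle reaction passes through the pivot and exerts no torque about it; angular momentum about the pivot is conserved through the impact.
I_p = (1/12)(2.39)(2.30)² = 1.054 kg·m². Taking the sense of the lump of clay's angular momentum as positive, L_{lump} = m v R = (0.171)(14.4)(2.30/2) = 2.832 kg·m²/s.
L_i = +I_p ω_p + m v R = +(1.054)(4.35) + 2.832 = 7.415 kg·m²/s.
After sticking, I_f = I_p + m R² = 1.054 + (0.171)(2.30/2)² = 1.280 kg·m².
ω_f = L_i / I_f = 7.415 / 1.280 = 5.794 rad/s.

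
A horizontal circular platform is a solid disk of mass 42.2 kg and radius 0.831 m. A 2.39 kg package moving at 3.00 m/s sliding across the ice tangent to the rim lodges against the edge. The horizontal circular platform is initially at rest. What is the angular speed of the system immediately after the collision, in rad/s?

|ω_f| ≈ 0.367 rad/s

About the central axle the impulsive forces during the collision are internal, so angular momentum about that axis is conserved.
I_p = ½(42.2)(0.831)² = 14.57 kg·m². Taking the sense of the package's angular momentum as positive, L_{package} = m v R = (2.39)(3.00)(0.831) = 5.958 kg·m²/s.
L_i = 0 + 5.958 = 5.958 kg·m²/s.
After sticking, I_f = I_p + m R² = 14.57 + (2.39)(0.831)² = 16.22 kg·m².
ω_f = L_i / I_f = 5.958 / 16.22 = 0.3673 rad/s.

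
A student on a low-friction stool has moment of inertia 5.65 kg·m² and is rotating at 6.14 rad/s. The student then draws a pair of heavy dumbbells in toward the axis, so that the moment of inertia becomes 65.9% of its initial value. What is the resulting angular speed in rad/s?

With no external torque about the axis, L is conserved: I₁ω₁ = I₂ω₂.
I₂ = 0.659 × 5.65 = 3.723 kg·m².
ω₂ = I₁ω₁ / I₂ = (5.650)(6.14 rad/s) / (3.723) = 9.317 rad/s.

ω₂ ≈ 9.32 rad/s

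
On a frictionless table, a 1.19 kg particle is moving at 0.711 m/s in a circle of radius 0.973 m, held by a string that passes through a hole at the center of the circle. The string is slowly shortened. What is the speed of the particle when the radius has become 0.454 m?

The only horizontal force on the mass is along the cord (radial), so it exerts no torque about the hole and angular momentum m v r is conserved.
v₂ = v₁ r₁ / r₂ = (0.711)(0.973) / (0.454) = 1.524 m/s.

v₂ ≈ 1.52 m/s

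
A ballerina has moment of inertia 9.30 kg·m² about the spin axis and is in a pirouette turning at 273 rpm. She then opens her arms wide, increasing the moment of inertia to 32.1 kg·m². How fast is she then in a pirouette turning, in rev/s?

Angular momentum about the spin axis is conserved since the torque about it is zero.
ω₂ = I₁ω₁ / I₂ = (9.300)(273 rpm) / (32.10) = 79.09 rpm = 1.318 rev/s.

ω₂ ≈ 1.32 rev/s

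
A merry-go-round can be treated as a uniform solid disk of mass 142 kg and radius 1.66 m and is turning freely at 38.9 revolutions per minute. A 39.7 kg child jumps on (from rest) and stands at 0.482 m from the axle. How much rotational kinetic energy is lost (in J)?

energy lost ≈ 73.1 J

The added mass arrives with no angular momentum about the axle, and any external torque about the axle is negligible, so the system's angular momentum is conserved.
I_p = ½(142)(1.66)² = 195.6 kg·m².
Added inertia Σmr² = (39.7)(0.482)² = 9.223 kg·m²; I_f = 195.6 + 9.223 = 204.9 kg·m².
ω_f = I_p ω_i / I_f = (195.6)(38.9) / 204.9 = 37.15 rpm.
KE_i = ½(195.6)(4.074 rad/s)² = 1623 J; KE_f = ½(204.9)(3.890)² = 1550 J.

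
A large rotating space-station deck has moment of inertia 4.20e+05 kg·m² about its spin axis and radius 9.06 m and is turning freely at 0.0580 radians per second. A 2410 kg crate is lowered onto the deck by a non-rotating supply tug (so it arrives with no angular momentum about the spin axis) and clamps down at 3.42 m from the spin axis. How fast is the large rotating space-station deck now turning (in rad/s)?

The added mass arrives with no angular momentum about the spin axis, and any external torque about the spin axis is negligible, so the system's angular momentum is conserved.
Added inertia Σmr² = (2410)(3.42)² = 28190 kg·m²; I_f = 4.200e+05 + 28190 = 4.482e+05 kg·m².
ω_f = I_p ω_i / I_f = (4.200e+05)(0.0580) / 4.482e+05 = 0.05435 rad/s.

ω_f ≈ 0.0544 rad/s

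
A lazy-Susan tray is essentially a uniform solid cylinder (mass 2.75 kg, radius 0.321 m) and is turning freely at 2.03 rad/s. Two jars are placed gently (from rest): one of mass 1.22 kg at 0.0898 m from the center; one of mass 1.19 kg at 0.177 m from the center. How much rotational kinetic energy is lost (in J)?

energy lost ≈ 0.0729 J

No external torque acts about the center; L_before = L_after.
I_p = ½(2.75)(0.321)² = 0.1417 kg·m².
Added inertia Σmr² = (1.22)(0.0898)² + (1.19)(0.177)² = 0.04712 kg·m²; I_f = 0.1417 + 0.04712 = 0.1888 kg·m².
ω_f = I_p ω_i / I_f = (0.1417)(2.03) / 0.1888 = 1.523 rad/s.
KE_i = ½(0.1417)(2.030 rad/s)² = 0.2919 J; KE_f = ½(0.1888)(1.523)² = 0.2191 J.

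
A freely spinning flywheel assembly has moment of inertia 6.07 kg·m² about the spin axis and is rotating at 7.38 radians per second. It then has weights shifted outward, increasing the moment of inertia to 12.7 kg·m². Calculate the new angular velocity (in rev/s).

Angular momentum about the spin axis is conserved since the torque about it is zero.
ω₂ = I₁ω₁ / I₂ = (6.070)(7.38 rad/s) / (12.70) = 3.527 rad/s = 0.5614 rev/s.

ω₂ ≈ 0.561 rev/s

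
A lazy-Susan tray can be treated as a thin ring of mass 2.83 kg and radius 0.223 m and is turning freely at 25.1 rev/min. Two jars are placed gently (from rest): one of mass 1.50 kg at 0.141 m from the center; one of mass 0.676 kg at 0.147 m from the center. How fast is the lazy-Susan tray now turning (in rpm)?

ω_f ≈ 19.1 rpm

The added mass arrives with no angular momentum about the center, and any external torque about the center is negligible, so the system's angular momentum is conserved.
I_p = (2.83)(0.223)² = 0.1407 kg·m².
Added inertia Σmr² = (1.50)(0.141)² + (0.676)(0.147)² = 0.04443 kg·m²; I_f = 0.1407 + 0.04443 = 0.1852 kg·m².
ω_f = I_p ω_i / I_f = (0.1407)(25.1) / 0.1852 = 19.08 rpm.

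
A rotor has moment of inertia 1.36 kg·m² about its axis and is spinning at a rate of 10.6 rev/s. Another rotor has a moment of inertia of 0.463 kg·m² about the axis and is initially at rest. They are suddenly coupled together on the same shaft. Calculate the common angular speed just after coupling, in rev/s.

|ω_f| ≈ 7.91 rev/s

The coupling torques are internal; angular momentum about the shared axis is conserved.
Taking A's sense as positive: L = (1.360)(10.6) = 14.42 kg·m²·rev/s.
Combined I = 1.360 + 0.4630 = 1.823 kg·m².
ω_f = L / I = 14.42 / 1.823 = 7.908 rev/s.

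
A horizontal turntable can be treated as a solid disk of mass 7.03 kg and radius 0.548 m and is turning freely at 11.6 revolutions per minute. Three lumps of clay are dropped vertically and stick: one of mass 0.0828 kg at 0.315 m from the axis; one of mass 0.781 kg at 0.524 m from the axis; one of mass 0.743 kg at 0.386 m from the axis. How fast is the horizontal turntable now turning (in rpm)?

No external torque acts about the axis; L_before = L_after.
I_p = ½(7.03)(0.548)² = 1.056 kg·m².
Added inertia Σmr² = (0.0828)(0.315)² + (0.781)(0.524)² + (0.743)(0.386)² = 0.3334 kg·m²; I_f = 1.056 + 0.3334 = 1.389 kg·m².
ω_f = I_p ω_i / I_f = (1.056)(11.6) / 1.389 = 8.816 rpm.

ω_f ≈ 8.82 rpm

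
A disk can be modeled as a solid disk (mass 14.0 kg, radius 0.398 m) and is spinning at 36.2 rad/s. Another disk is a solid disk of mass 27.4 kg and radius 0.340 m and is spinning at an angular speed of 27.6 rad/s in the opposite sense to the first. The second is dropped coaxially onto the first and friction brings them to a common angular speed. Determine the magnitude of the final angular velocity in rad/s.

The coupling torques are internal; angular momentum about the shared axis is conserved.
Moments of inertia: I_A = ½(14.0)(0.398)² = 1.109 kg·m²; I_B = ½(27.4)(0.340)² = 1.584 kg·m².
Taking A's sense as positive: L = (1.109)(36.2) − (1.584)(27.6) = -3.571 kg·m²·rad/s.
Combined I = 1.109 + 1.584 = 2.693 kg·m².
ω_f = L / I = -3.571 / 2.693 = -1.326 rad/s.

|ω_f| ≈ 1.33 rad/s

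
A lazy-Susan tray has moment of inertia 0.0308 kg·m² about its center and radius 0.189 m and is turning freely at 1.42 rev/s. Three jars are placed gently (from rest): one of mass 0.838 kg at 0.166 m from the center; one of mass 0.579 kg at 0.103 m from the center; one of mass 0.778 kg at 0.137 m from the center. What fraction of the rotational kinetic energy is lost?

fraction ≈ 0.587

No external torque acts about the center; L_before = L_after.
Added inertia Σmr² = (0.838)(0.166)² + (0.579)(0.103)² + (0.778)(0.137)² = 0.04384 kg·m²; I_f = 0.03080 + 0.04384 = 0.07464 kg·m².
ω_f = I_p ω_i / I_f = (0.03080)(1.42) / 0.07464 = 0.5860 rev/s.
KE_i = ½(0.03080)(8.922 rad/s)² = 1.226 J; KE_f = ½(0.07464)(3.682)² = 0.5059 J.
Fraction lost = 0.5873.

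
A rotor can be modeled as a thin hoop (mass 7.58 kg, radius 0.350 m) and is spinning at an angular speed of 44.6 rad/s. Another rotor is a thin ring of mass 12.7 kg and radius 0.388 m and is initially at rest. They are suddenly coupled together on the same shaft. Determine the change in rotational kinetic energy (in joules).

ΔKE ≈ -622 J

The coupling torques are internal; angular momentum about the shared axis is conserved.
Moments of inertia: I_A = (7.58)(0.350)² = 0.9285 kg·m²; I_B = (12.7)(0.388)² = 1.912 kg·m².
Taking A's sense as positive: L = (0.9285)(44.6) = 41.41 kg·m²·rad/s.
Combined I = 0.9285 + 1.912 = 2.840 kg·m².
ω_f = L / I = 41.41 / 2.840 = 14.58 rad/s.
KE_i = ½ΣIω² = 923.5 J; KE_f = ½(2.840)(14.58)² = 301.9 J.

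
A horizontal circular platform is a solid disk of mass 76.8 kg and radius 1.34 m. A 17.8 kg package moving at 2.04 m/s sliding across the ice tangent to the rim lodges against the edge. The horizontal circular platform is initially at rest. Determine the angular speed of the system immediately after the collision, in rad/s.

About the central axle the impulsive forces during the collision are internal, so angular momentum about that axis is conserved.
I_p = ½(76.8)(1.34)² = 68.95 kg·m². Taking the sense of the package's angular momentum as positive, L_{package} = m v R = (17.8)(2.04)(1.34) = 48.66 kg·m²/s.
L_i = 0 + 48.66 = 48.66 kg·m²/s.
After sticking, I_f = I_p + m R² = 68.95 + (17.8)(1.34)² = 100.9 kg·m².
ω_f = L_i / I_f = 48.66 / 100.9 = 0.4822 rad/s.

|ω_f| ≈ 0.482 rad/s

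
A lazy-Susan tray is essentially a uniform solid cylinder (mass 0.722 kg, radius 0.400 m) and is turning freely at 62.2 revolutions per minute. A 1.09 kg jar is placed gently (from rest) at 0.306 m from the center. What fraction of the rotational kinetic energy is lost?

The added mass arrives with no angular momentum about the center, and any external torque about the center is negligible, so the system's angular momentum is conserved.
I_p = ½(0.722)(0.400)² = 0.05776 kg·m².
Added inertia Σmr² = (1.09)(0.306)² = 0.1021 kg·m²; I_f = 0.05776 + 0.1021 = 0.1598 kg·m².
ω_f = I_p ω_i / I_f = (0.05776)(62.2) / 0.1598 = 22.48 rpm.
KE_i = ½(0.05776)(6.514 rad/s)² = 1.225 J; KE_f = ½(0.1598)(2.354)² = 0.4428 J.
Fraction lost = 0.6386.

fraction ≈ 0.639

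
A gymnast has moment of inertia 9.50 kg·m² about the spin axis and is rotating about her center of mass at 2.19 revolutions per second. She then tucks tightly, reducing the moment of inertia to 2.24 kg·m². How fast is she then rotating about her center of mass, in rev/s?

ω₂ ≈ 9.29 rev/s

No external torque acts about the spin axis, so angular momentum is conserved.
ω₂ = I₁ω₁ / I₂ = (9.500)(2.19 rev/s) / (2.240) = 9.288 rev/s.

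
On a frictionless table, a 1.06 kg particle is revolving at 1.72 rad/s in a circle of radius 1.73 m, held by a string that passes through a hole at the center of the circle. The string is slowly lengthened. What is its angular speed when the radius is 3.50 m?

ω₂ ≈ 0.420 rad/s

The constraining force is radial, so m r² ω about the center is conserved.
ω₂ = ω₁ (r₁/r₂)² = (1.72)(1.73/3.50)² = 0.4202 rad/s.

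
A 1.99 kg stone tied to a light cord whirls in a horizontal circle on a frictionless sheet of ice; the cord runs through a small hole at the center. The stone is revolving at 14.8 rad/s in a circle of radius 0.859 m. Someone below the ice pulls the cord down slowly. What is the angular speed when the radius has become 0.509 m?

ω₂ ≈ 42.2 rad/s

The constraining force is radial, so m r² ω about the center is conserved.
ω₂ = ω₁ (r₁/r₂)² = (14.8)(0.859/0.509)² = 42.15 rad/s.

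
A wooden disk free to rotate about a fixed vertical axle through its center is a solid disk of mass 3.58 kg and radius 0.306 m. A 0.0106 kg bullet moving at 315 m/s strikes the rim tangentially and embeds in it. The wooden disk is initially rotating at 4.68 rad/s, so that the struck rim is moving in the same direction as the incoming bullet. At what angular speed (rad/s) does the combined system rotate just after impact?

|ω_f| ≈ 10.7 rad/s

About the axle the impulsive forces during the collision are internal, so angular momentum about that axis is conserved.
I_p = ½(3.58)(0.306)² = 0.1676 kg·m². Taking the sense of the bullet's angular momentum as positive, L_{bullet} = m v R = (0.0106)(315)(0.306) = 1.022 kg·m²/s.
L_i = +I_p ω_p + m v R = +(0.1676)(4.68) + 1.022 = 1.806 kg·m²/s.
After sticking, I_f = I_p + m R² = 0.1676 + (0.0106)(0.306)² = 0.1686 kg·m².
ω_f = L_i / I_f = 1.806 / 0.1686 = 10.71 rad/s.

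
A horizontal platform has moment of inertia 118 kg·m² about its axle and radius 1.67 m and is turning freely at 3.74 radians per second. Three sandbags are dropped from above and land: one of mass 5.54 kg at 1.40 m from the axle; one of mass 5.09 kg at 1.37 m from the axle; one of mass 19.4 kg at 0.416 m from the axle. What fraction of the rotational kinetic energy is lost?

fraction ≈ 0.168

The added mass arrives with no angular momentum about the axle, and any external torque about the axle is negligible, so the system's angular momentum is conserved.
Added inertia Σmr² = (5.54)(1.40)² + (5.09)(1.37)² + (19.4)(0.416)² = 23.77 kg·m²; I_f = 118.0 + 23.77 = 141.8 kg·m².
ω_f = I_p ω_i / I_f = (118.0)(3.74) / 141.8 = 3.113 rad/s.
KE_i = ½(118.0)(3.740 rad/s)² = 825.3 J; KE_f = ½(141.8)(3.113)² = 686.9 J.
Fraction lost = 0.1677.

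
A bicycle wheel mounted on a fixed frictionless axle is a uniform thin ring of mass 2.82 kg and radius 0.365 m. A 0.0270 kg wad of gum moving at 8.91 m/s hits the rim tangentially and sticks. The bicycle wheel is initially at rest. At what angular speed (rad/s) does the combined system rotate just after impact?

|ω_f| ≈ 0.232 rad/s

The axle reaction passes through the axle and exerts no torque about it; angular momentum about the axle is conserved through the impact.
I_p = (2.82)(0.365)² = 0.3757 kg·m². Taking the sense of the wad of gum's angular momentum as positive, L_{wad} = m v R = (0.0270)(8.91)(0.365) = 0.08781 kg·m²/s.
L_i = 0 + 0.08781 = 0.08781 kg·m²/s.
After sticking, I_f = I_p + m R² = 0.3757 + (0.0270)(0.365)² = 0.3793 kg·m².
ω_f = L_i / I_f = 0.08781 / 0.3793 = 0.2315 rad/s.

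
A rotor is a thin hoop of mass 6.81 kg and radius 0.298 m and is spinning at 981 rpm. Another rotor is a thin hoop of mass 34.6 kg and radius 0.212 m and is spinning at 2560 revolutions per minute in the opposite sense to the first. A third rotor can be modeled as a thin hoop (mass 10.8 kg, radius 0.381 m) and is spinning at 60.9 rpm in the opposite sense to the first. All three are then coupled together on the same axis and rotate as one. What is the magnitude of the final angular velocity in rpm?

No external torque acts about the common axis, so total angular momentum is conserved.
Moments of inertia: I_A = (6.81)(0.298)² = 0.6048 kg·m²; I_B = (34.6)(0.212)² = 1.555 kg·m²; I_C = (10.8)(0.381)² = 1.568 kg·m².
Taking A's sense as positive: L = (0.6048)(981) − (1.555)(2560) − (1.568)(60.9) = -3483 kg·m²·rpm.
Combined I = 0.6048 + 1.555 + 1.568 = 3.728 kg·m².
ω_f = L / I = -3483 / 3.728 = -934.4 rpm.

|ω_f| ≈ 934 rpm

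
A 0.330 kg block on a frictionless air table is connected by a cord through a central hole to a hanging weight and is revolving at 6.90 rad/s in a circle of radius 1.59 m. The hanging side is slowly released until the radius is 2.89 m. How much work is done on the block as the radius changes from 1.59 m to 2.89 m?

W ≈ -13.8 J

No torque about the axis ⇒ m r₁² ω₁ = m r₂² ω₂.
ω₂ = ω₁ (r₁/r₂)² = (6.90)(1.59/2.89)² = 2.089 rad/s.
W = ΔKE = ½m(v₂² − v₁²) = -13.85 J.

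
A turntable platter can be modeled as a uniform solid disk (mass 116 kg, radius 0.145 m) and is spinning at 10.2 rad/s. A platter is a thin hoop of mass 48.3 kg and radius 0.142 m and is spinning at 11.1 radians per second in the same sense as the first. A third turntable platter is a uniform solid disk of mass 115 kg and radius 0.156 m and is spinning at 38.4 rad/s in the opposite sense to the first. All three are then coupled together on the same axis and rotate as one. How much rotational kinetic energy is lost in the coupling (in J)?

No external torque acts about the common axis, so total angular momentum is conserved.
Moments of inertia: I_A = ½(116)(0.145)² = 1.219 kg·m²; I_B = (48.3)(0.142)² = 0.9739 kg·m²; I_C = ½(115)(0.156)² = 1.399 kg·m².
Taking A's sense as positive: L = (1.219)(10.2) + (0.9739)(11.1) − (1.399)(38.4) = -30.48 kg·m²·rad/s.
Combined I = 1.219 + 0.9739 + 1.399 = 3.593 kg·m².
ω_f = L / I = -30.48 / 3.593 = -8.485 rad/s.
KE_i = ½ΣIω² = 1155 J; KE_f = ½(3.593)(8.485)² = 129.3 J.

ΔKE lost ≈ 1030 J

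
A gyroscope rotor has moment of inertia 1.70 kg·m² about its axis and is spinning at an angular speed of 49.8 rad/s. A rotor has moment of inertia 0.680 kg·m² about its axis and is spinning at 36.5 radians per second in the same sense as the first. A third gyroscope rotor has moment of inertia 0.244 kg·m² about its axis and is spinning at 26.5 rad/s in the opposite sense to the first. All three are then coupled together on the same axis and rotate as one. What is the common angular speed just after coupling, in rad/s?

|ω_f| ≈ 39.3 rad/s

No external torque acts about the common axis, so total angular momentum is conserved.
Taking A's sense as positive: L = (1.700)(49.8) + (0.6800)(36.5) − (0.2440)(26.5) = 103.0 kg·m²·rad/s.
Combined I = 1.700 + 0.6800 + 0.2440 = 2.624 kg·m².
ω_f = L / I = 103.0 / 2.624 = 39.26 rad/s.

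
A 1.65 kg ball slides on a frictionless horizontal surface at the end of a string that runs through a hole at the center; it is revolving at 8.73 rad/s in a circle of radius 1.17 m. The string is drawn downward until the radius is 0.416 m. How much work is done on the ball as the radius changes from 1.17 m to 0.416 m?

W ≈ 595 J

No torque about the axis ⇒ m r₁² ω₁ = m r₂² ω₂.
ω₂ = ω₁ (r₁/r₂)² = (8.73)(1.17/0.416)² = 69.06 rad/s.
W = ΔKE = ½m(v₂² − v₁²) = 594.8 J.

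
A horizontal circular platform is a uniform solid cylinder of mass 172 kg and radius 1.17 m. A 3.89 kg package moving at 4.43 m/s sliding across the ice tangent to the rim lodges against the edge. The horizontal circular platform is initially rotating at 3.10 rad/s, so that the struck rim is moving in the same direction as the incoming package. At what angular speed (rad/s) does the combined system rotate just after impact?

About the central axle the impulsive forces during the collision are internal, so angular momentum about that axis is conserved.
I_p = ½(172)(1.17)² = 117.7 kg·m². Taking the sense of the package's angular momentum as positive, L_{package} = m v R = (3.89)(4.43)(1.17) = 20.16 kg·m²/s.
L_i = +I_p ω_p + m v R = +(117.7)(3.10) + 20.16 = 385.1 kg·m²/s.
After sticking, I_f = I_p + m R² = 117.7 + (3.89)(1.17)² = 123.1 kg·m².
ω_f = L_i / I_f = 385.1 / 123.1 = 3.130 rad/s.

|ω_f| ≈ 3.13 rad/s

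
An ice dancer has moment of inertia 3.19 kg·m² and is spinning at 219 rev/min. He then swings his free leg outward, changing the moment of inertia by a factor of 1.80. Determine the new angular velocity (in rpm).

ω₂ ≈ 122 rpm

With no external torque about the axis, L is conserved: I₁ω₁ = I₂ω₂.
I₂ = 1.80 × 3.19 = 5.742 kg·m².
ω₂ = I₁ω₁ / I₂ = (3.190)(219 rpm) / (5.742) = 121.7 rpm.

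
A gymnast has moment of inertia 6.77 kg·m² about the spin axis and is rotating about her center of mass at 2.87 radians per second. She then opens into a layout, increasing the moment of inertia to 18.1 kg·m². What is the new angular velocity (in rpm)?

Angular momentum about the spin axis is conserved since the torque about it is zero.
ω₂ = I₁ω₁ / I₂ = (6.770)(2.87 rad/s) / (18.10) = 1.073 rad/s = 10.25 rpm.

ω₂ ≈ 10.3 rpm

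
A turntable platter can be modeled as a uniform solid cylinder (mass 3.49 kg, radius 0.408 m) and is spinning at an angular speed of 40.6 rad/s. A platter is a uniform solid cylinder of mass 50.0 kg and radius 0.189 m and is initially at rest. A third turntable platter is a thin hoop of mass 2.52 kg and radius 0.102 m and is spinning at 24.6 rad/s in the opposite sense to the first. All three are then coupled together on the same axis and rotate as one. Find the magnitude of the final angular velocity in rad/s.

The coupling torques are internal; angular momentum about the shared axis is conserved.
Moments of inertia: I_A = ½(3.49)(0.408)² = 0.2905 kg·m²; I_B = ½(50.0)(0.189)² = 0.8930 kg·m²; I_C = (2.52)(0.102)² = 0.02622 kg·m².
Taking A's sense as positive: L = (0.2905)(40.6) − (0.02622)(24.6) = 11.15 kg·m²·rad/s.
Combined I = 0.2905 + 0.8930 + 0.02622 = 1.210 kg·m².
ω_f = L / I = 11.15 / 1.210 = 9.216 rad/s.

|ω_f| ≈ 9.22 rad/s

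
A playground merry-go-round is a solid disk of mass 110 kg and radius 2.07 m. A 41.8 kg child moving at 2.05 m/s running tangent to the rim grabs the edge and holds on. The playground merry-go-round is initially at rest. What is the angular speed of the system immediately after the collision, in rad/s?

The axle reaction passes through the axle and exerts no torque about it; angular momentum about the axle is conserved through the impact.
I_p = ½(110)(2.07)² = 235.7 kg·m². Taking the sense of the child's angular momentum as positive, L_{child} = m v R = (41.8)(2.05)(2.07) = 177.4 kg·m²/s.
L_i = 0 + 177.4 = 177.4 kg·m²/s.
After sticking, I_f = I_p + m R² = 235.7 + (41.8)(2.07)² = 414.8 kg·m².
ω_f = L_i / I_f = 177.4 / 414.8 = 0.4276 rad/s.

|ω_f| ≈ 0.428 rad/s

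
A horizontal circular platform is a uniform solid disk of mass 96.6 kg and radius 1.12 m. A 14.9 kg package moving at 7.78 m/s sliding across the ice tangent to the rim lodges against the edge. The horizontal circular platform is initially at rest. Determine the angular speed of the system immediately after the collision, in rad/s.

|ω_f| ≈ 1.64 rad/s

About the central axle the impulsive forces during the collision are internal, so angular momentum about that axis is conserved.
I_p = ½(96.6)(1.12)² = 60.59 kg·m². Taking the sense of the package's angular momentum as positive, L_{package} = m v R = (14.9)(7.78)(1.12) = 129.8 kg·m²/s.
L_i = 0 + 129.8 = 129.8 kg·m²/s.
After sticking, I_f = I_p + m R² = 60.59 + (14.9)(1.12)² = 79.28 kg·m².
ω_f = L_i / I_f = 129.8 / 79.28 = 1.638 rad/s.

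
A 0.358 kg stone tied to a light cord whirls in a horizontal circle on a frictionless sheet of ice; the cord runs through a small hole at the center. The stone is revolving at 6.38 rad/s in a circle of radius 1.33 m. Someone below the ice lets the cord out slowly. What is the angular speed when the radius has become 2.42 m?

ω₂ ≈ 1.93 rad/s

The constraining force is radial, so m r² ω about the center is conserved.
ω₂ = ω₁ (r₁/r₂)² = (6.38)(1.33/2.42)² = 1.927 rad/s.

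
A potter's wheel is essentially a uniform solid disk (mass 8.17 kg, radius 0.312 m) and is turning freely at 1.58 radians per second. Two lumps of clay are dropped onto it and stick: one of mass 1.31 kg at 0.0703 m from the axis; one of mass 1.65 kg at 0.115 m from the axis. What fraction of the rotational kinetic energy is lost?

The added mass arrives with no angular momentum about the axis, and any external torque about the axis is negligible, so the system's angular momentum is conserved.
I_p = ½(8.17)(0.312)² = 0.3977 kg·m².
Added inertia Σmr² = (1.31)(0.0703)² + (1.65)(0.115)² = 0.02830 kg·m²; I_f = 0.3977 + 0.02830 = 0.4259 kg·m².
ω_f = I_p ω_i / I_f = (0.3977)(1.58) / 0.4259 = 1.475 rad/s.
KE_i = ½(0.3977)(1.580 rad/s)² = 0.4963 J; KE_f = ½(0.4259)(1.475)² = 0.4634 J.
Fraction lost = 0.06643.

fraction ≈ 0.0664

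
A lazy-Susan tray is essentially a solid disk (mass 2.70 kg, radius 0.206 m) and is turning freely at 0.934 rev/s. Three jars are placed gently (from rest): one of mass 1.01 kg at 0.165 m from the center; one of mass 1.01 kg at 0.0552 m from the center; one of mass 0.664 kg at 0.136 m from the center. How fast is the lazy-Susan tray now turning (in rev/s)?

ω_f ≈ 0.534 rev/s

The added mass arrives with no angular momentum about the center, and any external torque about the center is negligible, so the system's angular momentum is conserved.
I_p = ½(2.70)(0.206)² = 0.05729 kg·m².
Added inertia Σmr² = (1.01)(0.165)² + (1.01)(0.0552)² + (0.664)(0.136)² = 0.04286 kg·m²; I_f = 0.05729 + 0.04286 = 0.1001 kg·m².
ω_f = I_p ω_i / I_f = (0.05729)(0.934) / 0.1001 = 0.5343 rev/s.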